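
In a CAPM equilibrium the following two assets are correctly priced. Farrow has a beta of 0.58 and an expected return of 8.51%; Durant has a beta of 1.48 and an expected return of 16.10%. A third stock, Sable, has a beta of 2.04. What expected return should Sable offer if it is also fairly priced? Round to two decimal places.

20.82%

MRP (SML slope) = (16.10% − 8.51%) / (1.48 − 0.58) = 7.59% / 0.90 = 8.4333%
R_f (intercept) = 8.51% − 0.58 × 8.4333% = 3.6187%
E(R_Sable) = R_f + β × MRP = 3.6187% + 2.04 × 8.4333% = 20.82%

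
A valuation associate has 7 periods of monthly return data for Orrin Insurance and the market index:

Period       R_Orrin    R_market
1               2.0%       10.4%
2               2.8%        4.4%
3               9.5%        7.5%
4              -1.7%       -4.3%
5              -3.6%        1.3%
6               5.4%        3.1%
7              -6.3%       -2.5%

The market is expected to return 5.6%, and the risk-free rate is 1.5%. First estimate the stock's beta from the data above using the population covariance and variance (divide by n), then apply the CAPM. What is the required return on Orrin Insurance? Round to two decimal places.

4.43%

Mean R_i = (2.0 + 2.8 + 9.5 − 1.7 − 3.6 + 5.4 − 6.3) / 7 = 1.1571%
Mean R_m = (10.4 + 4.4 + 7.5 − 4.3 + 1.3 + 3.1 − 2.5) / 7 = 2.8429%
Σ(R_i − R̄_i)(R_m − R̄_m) = 116.4629  ⇒  Cov = 116.4629 / 7 = 16.6376
Σ(R_m − R̄_m)² = 163.2371  ⇒  Var(R_m) = 163.2371 / 7 = 23.3196
β = Cov / Var(R_m) = 16.6376 / 23.3196 = 0.7135
MRP = 5.6% − 1.5% = 4.10%
E(R) = R_f + β × MRP = 1.5% + 0.7135 × 4.1% = 4.43%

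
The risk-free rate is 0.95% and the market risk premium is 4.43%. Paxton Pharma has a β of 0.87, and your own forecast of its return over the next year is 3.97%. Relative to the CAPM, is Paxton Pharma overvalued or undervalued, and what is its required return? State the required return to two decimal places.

Required return = R_f + β·MRP = 0.95% + 0.87 × 4.43% = 4.80%
Forecast 3.97% < required 4.80% → the stock plots below the SML → overvalued.

Overvalued; required return 4.80%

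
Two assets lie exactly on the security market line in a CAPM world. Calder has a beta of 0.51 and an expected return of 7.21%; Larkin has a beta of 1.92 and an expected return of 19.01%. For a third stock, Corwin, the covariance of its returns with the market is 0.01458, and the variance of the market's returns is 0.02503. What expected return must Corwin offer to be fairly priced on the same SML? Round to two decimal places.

7.82%

MRP = (19.01% − 7.21%) / (1.92 − 0.51) = 8.3688%
R_f = 7.21% − 0.51 × 8.3688% = 2.9419%
β_Corwin = Cov / Var(R_m) = 0.01458 / 0.02503 = 0.5825
E(R_Corwin) = R_f + β × MRP = 2.9419% + 0.5825 × 8.3688% = 7.82%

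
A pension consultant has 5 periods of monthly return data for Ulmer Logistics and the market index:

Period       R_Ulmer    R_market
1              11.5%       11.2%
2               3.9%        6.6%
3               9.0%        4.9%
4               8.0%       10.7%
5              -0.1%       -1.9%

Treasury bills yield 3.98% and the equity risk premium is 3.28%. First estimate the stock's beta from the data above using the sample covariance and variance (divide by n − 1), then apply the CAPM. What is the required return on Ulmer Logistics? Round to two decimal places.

6.34%

Mean R_i = (11.5 + 3.9 + 9.0 + 8.0 − 0.1) / 5 = 6.4600%
Mean R_m = (11.2 + 6.6 + 4.9 + 10.7 − 1.9) / 5 = 6.3000%
Σ(R_i − R̄_i)(R_m − R̄_m) = 80.9400  ⇒  Cov = 80.9400 / 4 = 20.2350
Σ(R_m − R̄_m)² = 112.6600  ⇒  Var(R_m) = 112.6600 / 4 = 28.1650
β = Cov / Var(R_m) = 20.2350 / 28.1650 = 0.7184
E(R) = R_f + β × MRP = 3.98% + 0.7184 × 3.28% = 6.34%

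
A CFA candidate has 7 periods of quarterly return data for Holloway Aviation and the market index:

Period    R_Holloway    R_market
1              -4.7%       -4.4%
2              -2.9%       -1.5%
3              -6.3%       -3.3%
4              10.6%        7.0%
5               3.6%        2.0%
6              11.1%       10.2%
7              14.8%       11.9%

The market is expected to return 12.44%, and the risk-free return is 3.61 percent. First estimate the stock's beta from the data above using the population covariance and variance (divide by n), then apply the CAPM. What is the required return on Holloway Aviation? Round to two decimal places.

Mean R_i = (-4.7 − 2.9 − 6.3 + 10.6 + 3.6 + 11.1 + 14.8) / 7 = 3.7429%
Mean R_m = (-4.4 − 1.5 − 3.3 + 7.0 + 2.0 + 10.2 + 11.9) / 7 = 3.1286%
Σ(R_i − R̄_i)(R_m − R̄_m) = 334.5914  ⇒  Cov = 334.5914 / 7 = 47.7988
Σ(R_m − R̄_m)² = 262.6343  ⇒  Var(R_m) = 262.6343 / 7 = 37.5192
β = Cov / Var(R_m) = 47.7988 / 37.5192 = 1.2740
MRP = 12.44% − 3.61% = 8.83%
E(R) = R_f + β × MRP = 3.61% + 1.2740 × 8.83% = 14.86%

14.86%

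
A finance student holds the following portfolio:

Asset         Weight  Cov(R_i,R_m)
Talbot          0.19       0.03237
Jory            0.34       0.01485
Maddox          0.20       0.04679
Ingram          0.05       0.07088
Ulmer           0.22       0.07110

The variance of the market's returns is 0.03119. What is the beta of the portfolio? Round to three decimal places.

β_Talbot = 0.03237 / 0.03119 = 1.0378
β_Jory = 0.01485 / 0.03119 = 0.4761
β_Maddox = 0.04679 / 0.03119 = 1.5002
β_Ingram = 0.07088 / 0.03119 = 2.2725
β_Ulmer = 0.07110 / 0.03119 = 2.2796
β_P = Σ w_i β_i = 0.19×1.0378 + 0.34×0.4761 + 0.20×1.5002 + 0.05×2.2725 + 0.22×2.2796 = 1.2742

1.274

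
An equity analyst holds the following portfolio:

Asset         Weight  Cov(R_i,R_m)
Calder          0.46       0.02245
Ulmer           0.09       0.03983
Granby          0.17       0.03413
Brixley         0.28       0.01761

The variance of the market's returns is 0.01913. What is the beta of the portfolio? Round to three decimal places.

β_Calder = 0.02245 / 0.01913 = 1.1735
β_Ulmer = 0.03983 / 0.01913 = 2.0821
β_Granby = 0.03413 / 0.01913 = 1.7841
β_Brixley = 0.01761 / 0.01913 = 0.9205
β_P = Σ w_i β_i = 0.46×1.1735 + 0.09×2.0821 + 0.17×1.7841 + 0.28×0.9205 = 1.2882

1.288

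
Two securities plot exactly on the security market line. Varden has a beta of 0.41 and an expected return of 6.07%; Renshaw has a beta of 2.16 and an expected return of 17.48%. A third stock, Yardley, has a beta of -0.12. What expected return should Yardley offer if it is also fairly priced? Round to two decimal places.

MRP (SML slope) = (17.48% − 6.07%) / (2.16 − 0.41) = 11.41% / 1.75 = 6.5200%
R_f (intercept) = 6.07% − 0.41 × 6.5200% = 3.3968%
E(R_Yardley) = R_f + β × MRP = 3.3968% + -0.12 × 6.5200% = 2.61%

2.61%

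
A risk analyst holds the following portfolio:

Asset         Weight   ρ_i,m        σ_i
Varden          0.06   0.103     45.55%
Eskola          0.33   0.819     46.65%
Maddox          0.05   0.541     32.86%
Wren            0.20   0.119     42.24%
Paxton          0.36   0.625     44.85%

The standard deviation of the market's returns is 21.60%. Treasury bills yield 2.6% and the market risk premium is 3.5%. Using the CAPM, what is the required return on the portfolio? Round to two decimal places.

6.63%

β_Varden = 0.103 × 45.55% / 21.60% = 0.2172
β_Eskola = 0.819 × 46.65% / 21.60% = 1.7688
β_Maddox = 0.541 × 32.86% / 21.60% = 0.8230
β_Wren = 0.119 × 42.24% / 21.60% = 0.2327
β_Paxton = 0.625 × 44.85% / 21.60% = 1.2977
β_P = Σ w_i β_i = 0.06×0.2172 + 0.33×1.7688 + 0.05×0.8230 + 0.20×0.2327 + 0.36×1.2977 = 1.1516
E(R_P) = R_f + β_P × MRP = 2.6% + 1.1516 × 3.5% = 6.63%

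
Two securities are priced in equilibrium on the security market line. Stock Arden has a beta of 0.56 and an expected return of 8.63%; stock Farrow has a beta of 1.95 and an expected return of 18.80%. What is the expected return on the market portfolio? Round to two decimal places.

11.85%

Both satisfy E(R) = R_f + β·MRP, so the slope of the SML is
MRP = (18.80% − 8.63%) / (1.95 − 0.56) = 10.17% / 1.39 = 7.3165%
R_f = E(R_Arden) − β_Arden·MRP = 8.63% − 0.56 × 7.3165% = 4.5328%
E(R_m) = R_f + MRP = 4.5328% + 7.3165% = 11.85%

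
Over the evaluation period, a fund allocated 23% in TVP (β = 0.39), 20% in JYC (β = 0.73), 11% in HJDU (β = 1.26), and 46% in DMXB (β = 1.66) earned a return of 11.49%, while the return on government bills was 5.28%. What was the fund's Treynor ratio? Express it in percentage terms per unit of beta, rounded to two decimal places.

β_P = 0.23×0.39 + 0.20×0.73 + 0.11×1.26 + 0.46×1.66 = 1.1379
Treynor = (R_P − R_f) / β_P = (11.49% − 5.28%) / 1.1379 = 6.21% / 1.1379 = 5.46%

5.46%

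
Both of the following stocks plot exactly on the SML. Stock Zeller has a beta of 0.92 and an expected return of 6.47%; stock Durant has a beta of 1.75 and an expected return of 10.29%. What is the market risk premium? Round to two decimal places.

Both satisfy E(R) = R_f + β·MRP, so the slope of the SML is
MRP = (10.29% − 6.47%) / (1.75 − 0.92) = 3.82% / 0.83 = 4.6024%

4.60%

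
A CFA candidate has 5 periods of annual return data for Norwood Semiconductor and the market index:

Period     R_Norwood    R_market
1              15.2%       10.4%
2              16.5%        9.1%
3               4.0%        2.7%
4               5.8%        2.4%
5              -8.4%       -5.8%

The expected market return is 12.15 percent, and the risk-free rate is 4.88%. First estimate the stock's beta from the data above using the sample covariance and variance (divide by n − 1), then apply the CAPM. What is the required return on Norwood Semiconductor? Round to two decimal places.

16.08%

Mean R_i = (15.2 + 16.5 + 4.0 + 5.8 − 8.4) / 5 = 6.6200%
Mean R_m = (10.4 + 9.1 + 2.7 + 2.4 − 5.8) / 5 = 3.7600%
Σ(R_i − R̄_i)(R_m − R̄_m) = 257.2140  ⇒  Cov = 257.2140 / 4 = 64.3035
Σ(R_m − R̄_m)² = 166.9720  ⇒  Var(R_m) = 166.9720 / 4 = 41.7430
β = Cov / Var(R_m) = 64.3035 / 41.7430 = 1.5405
MRP = 12.15% − 4.88% = 7.27%
E(R) = R_f + β × MRP = 4.88% + 1.5405 × 7.27% = 16.08%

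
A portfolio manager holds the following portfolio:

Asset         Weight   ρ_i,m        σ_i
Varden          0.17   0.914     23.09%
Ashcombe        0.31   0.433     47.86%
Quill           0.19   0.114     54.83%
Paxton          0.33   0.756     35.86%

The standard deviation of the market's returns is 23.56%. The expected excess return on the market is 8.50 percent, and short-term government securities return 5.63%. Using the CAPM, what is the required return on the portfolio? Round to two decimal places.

12.90%

β_Varden = 0.914 × 23.09% / 23.56% = 0.8958
β_Ashcombe = 0.433 × 47.86% / 23.56% = 0.8796
β_Quill = 0.114 × 54.83% / 23.56% = 0.2653
β_Paxton = 0.756 × 35.86% / 23.56% = 1.1507
β_P = Σ w_i β_i = 0.17×0.8958 + 0.31×0.8796 + 0.19×0.2653 + 0.33×1.1507 = 0.8551
E(R_P) = R_f + β_P × MRP = 5.63% + 0.8551 × 8.50% = 12.90%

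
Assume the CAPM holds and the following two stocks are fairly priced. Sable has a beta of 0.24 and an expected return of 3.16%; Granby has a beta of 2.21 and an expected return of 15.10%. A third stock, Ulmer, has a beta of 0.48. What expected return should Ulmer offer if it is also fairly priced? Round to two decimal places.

MRP (SML slope) = (15.10% − 3.16%) / (2.21 − 0.24) = 11.94% / 1.97 = 6.0609%
R_f (intercept) = 3.16% − 0.24 × 6.0609% = 1.7054%
E(R_Ulmer) = R_f + β × MRP = 1.7054% + 0.48 × 6.0609% = 4.61%

4.61%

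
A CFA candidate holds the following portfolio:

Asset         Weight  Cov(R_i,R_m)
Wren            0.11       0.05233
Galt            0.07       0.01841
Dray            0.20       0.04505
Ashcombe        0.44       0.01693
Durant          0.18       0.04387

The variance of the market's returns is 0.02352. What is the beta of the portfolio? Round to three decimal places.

1.335

β_Wren = 0.05233 / 0.02352 = 2.2249
β_Galt = 0.01841 / 0.02352 = 0.7827
β_Dray = 0.04505 / 0.02352 = 1.9154
β_Ashcombe = 0.01693 / 0.02352 = 0.7198
β_Durant = 0.04387 / 0.02352 = 1.8652
β_P = Σ w_i β_i = 0.11×2.2249 + 0.07×0.7827 + 0.20×1.9154 + 0.44×0.7198 + 0.18×1.8652 = 1.3351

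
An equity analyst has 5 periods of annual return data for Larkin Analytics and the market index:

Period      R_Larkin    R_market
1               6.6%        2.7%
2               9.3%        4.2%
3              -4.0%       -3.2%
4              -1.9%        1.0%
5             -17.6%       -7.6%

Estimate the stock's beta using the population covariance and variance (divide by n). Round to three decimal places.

Mean R_i = (6.6 + 9.3 − 4.0 − 1.9 − 17.6) / 5 = -1.5200%
Mean R_m = (2.7 + 4.2 − 3.2 + 1.0 − 7.6) / 5 = -0.5800%
Σ(R_i − R̄_i)(R_m − R̄_m) = 197.1320  ⇒  Cov = 197.1320 / 5 = 39.4264
Σ(R_m − R̄_m)² = 92.2480  ⇒  Var(R_m) = 92.2480 / 5 = 18.4496
β = Cov / Var(R_m) = 39.4264 / 18.4496 = 2.1370

2.137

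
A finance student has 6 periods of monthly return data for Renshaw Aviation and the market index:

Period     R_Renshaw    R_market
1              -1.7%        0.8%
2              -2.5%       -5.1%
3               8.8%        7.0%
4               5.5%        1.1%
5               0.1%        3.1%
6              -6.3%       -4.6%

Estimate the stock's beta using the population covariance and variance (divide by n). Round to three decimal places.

Mean R_i = (-1.7 − 2.5 + 8.8 + 5.5 + 0.1 − 6.3) / 6 = 0.6500%
Mean R_m = (0.8 − 5.1 + 7.0 + 1.1 + 3.1 − 4.6) / 6 = 0.3833%
Σ(R_i − R̄_i)(R_m − R̄_m) = 106.8350  ⇒  Cov = 106.8350 / 6 = 17.8058
Σ(R_m − R̄_m)² = 106.7483  ⇒  Var(R_m) = 106.7483 / 6 = 17.7914
β = Cov / Var(R_m) = 17.8058 / 17.7914 = 1.0008

1.001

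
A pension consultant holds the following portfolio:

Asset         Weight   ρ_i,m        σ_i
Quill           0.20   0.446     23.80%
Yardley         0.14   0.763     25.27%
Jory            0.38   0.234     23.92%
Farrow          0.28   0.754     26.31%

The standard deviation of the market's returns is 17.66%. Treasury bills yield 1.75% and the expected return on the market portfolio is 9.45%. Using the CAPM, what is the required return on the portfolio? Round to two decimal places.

β_Quill = 0.446 × 23.80% / 17.66% = 0.6011
β_Yardley = 0.763 × 25.27% / 17.66% = 1.0918
β_Jory = 0.234 × 23.92% / 17.66% = 0.3169
β_Farrow = 0.754 × 26.31% / 17.66% = 1.1233
β_P = Σ w_i β_i = 0.20×0.6011 + 0.14×1.0918 + 0.38×0.3169 + 0.28×1.1233 = 0.7080
MRP = 9.45% − 1.75% = 7.70%
E(R_P) = R_f + β_P × MRP = 1.75% + 0.7080 × 7.70% = 7.20%

7.20%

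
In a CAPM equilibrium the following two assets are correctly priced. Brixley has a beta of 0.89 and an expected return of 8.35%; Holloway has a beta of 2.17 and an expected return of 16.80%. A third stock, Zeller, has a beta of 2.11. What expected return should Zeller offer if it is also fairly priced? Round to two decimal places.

MRP (SML slope) = (16.80% − 8.35%) / (2.17 − 0.89) = 8.45% / 1.28 = 6.6016%
R_f (intercept) = 8.35% − 0.89 × 6.6016% = 2.4746%
E(R_Zeller) = R_f + β × MRP = 2.4746% + 2.11 × 6.6016% = 16.40%

16.40%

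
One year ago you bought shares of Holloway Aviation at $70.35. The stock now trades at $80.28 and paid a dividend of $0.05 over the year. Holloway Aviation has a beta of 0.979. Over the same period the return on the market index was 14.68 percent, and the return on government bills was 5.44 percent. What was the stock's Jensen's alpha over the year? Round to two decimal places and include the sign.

-0.30%

Realised HPR = (P1 + D1 − P0) / P0 = (80.28 + 0.05 − 70.35) / 70.35 = 9.98 / 70.35 = 14.1862%
MRP = 14.68% − 5.44% = 9.24%
CAPM required = R_f + β·MRP = 5.44% + 0.979 × 9.24% = 14.48596%
α = realised − required = 14.1862% − 14.48596% = -0.30%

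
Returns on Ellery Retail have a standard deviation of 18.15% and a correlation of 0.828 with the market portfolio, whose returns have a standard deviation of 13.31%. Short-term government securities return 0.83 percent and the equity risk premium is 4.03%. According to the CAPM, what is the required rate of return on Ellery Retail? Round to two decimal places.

5.38%

β = ρ × σ_i / σ_m = 0.828 × 18.15% / 13.31% = 1.1291
E(R) = 0.83% + 1.1291 × 4.03% = 5.38%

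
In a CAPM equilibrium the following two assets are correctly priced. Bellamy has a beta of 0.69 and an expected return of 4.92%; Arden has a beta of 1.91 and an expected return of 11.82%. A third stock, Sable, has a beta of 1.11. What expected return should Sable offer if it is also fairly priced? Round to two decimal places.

MRP (SML slope) = (11.82% − 4.92%) / (1.91 − 0.69) = 6.90% / 1.22 = 5.6557%
R_f (intercept) = 4.92% − 0.69 × 5.6557% = 1.0176%
E(R_Sable) = R_f + β × MRP = 1.0176% + 1.11 × 5.6557% = 7.30%

7.30%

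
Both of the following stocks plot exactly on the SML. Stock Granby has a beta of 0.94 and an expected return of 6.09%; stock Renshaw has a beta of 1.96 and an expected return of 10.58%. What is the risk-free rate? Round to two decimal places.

1.95%

Both satisfy E(R) = R_f + β·MRP, so the slope of the SML is
MRP = (10.58% − 6.09%) / (1.96 − 0.94) = 4.49% / 1.02 = 4.4020%
R_f = E(R_Granby) − β_Granby·MRP = 6.09% − 0.94 × 4.4020% = 1.9521%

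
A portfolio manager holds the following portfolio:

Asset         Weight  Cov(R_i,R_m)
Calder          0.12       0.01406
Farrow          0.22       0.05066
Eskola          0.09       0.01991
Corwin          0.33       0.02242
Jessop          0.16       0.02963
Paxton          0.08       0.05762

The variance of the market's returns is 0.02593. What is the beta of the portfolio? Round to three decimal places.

β_Calder = 0.01406 / 0.02593 = 0.5422
β_Farrow = 0.05066 / 0.02593 = 1.9537
β_Eskola = 0.01991 / 0.02593 = 0.7678
β_Corwin = 0.02242 / 0.02593 = 0.8646
β_Jessop = 0.02963 / 0.02593 = 1.1427
β_Paxton = 0.05762 / 0.02593 = 2.2221
β_P = Σ w_i β_i = 0.12×0.5422 + 0.22×1.9537 + 0.09×0.7678 + 0.33×0.8646 + 0.16×1.1427 + 0.08×2.2221 = 1.2099

1.210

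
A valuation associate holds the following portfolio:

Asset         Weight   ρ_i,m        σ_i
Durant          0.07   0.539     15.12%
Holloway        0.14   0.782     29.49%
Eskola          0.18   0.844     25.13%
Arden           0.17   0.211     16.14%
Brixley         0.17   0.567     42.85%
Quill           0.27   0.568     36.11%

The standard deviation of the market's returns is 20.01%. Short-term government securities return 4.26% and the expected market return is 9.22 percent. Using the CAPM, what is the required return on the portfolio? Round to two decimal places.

8.69%

β_Durant = 0.539 × 15.12% / 20.01% = 0.4073
β_Holloway = 0.782 × 29.49% / 20.01% = 1.1525
β_Eskola = 0.844 × 25.13% / 20.01% = 1.0600
β_Arden = 0.211 × 16.14% / 20.01% = 0.1702
β_Brixley = 0.567 × 42.85% / 20.01% = 1.2142
β_Quill = 0.568 × 36.11% / 20.01% = 1.0250
β_P = Σ w_i β_i = 0.07×0.4073 + 0.14×1.1525 + 0.18×1.0600 + 0.17×0.1702 + 0.17×1.2142 + 0.27×1.0250 = 0.8928
MRP = 9.22% − 4.26% = 4.96%
E(R_P) = R_f + β_P × MRP = 4.26% + 0.8928 × 4.96% = 8.69%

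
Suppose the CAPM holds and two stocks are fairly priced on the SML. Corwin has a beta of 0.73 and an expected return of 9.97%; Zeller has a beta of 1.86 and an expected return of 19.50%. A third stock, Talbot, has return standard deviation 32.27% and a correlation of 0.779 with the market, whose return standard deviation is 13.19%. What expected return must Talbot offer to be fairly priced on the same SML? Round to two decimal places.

MRP = (19.50% − 9.97%) / (1.86 − 0.73) = 8.4336%
R_f = 9.97% − 0.73 × 8.4336% = 3.8135%
β_Talbot = ρ·σ_i/σ_m = 0.779 × 32.27 / 13.19 = 1.9059
E(R_Talbot) = R_f + β × MRP = 3.8135% + 1.9059 × 8.4336% = 19.89%

19.89%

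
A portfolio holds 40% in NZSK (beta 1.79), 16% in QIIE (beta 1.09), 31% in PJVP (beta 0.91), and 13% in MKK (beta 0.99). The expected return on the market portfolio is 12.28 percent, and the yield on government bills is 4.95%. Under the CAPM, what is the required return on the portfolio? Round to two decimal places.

14.49%

β_P = Σ w_i β_i = 0.40×1.79 + 0.16×1.09 + 0.31×0.91 + 0.13×0.99 = 1.3012
MRP = 12.28% − 4.95% = 7.33%
E(R_P) = R_f + β_P × MRP = 4.95% + 1.3012 × 7.33% = 14.49%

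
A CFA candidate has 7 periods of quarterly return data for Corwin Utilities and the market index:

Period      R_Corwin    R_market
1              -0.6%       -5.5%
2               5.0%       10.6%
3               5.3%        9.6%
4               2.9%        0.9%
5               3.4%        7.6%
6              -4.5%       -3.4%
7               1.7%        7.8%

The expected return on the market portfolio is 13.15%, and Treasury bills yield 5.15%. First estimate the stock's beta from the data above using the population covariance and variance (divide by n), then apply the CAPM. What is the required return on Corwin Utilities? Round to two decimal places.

8.64%

Mean R_i = (-0.6 + 5.0 + 5.3 + 2.9 + 3.4 − 4.5 + 1.7) / 7 = 1.8857%
Mean R_m = (-5.5 + 10.6 + 9.6 + 0.9 + 7.6 − 3.4 + 7.8) / 7 = 3.9429%
Σ(R_i − R̄_i)(R_m − R̄_m) = 112.1443  ⇒  Cov = 112.1443 / 7 = 16.0206
Σ(R_m − R̄_m)² = 256.9171  ⇒  Var(R_m) = 256.9171 / 7 = 36.7024
β = Cov / Var(R_m) = 16.0206 / 36.7024 = 0.4365
MRP = 13.15% − 5.15% = 8.00%
E(R) = R_f + β × MRP = 5.15% + 0.4365 × 8.00% = 8.64%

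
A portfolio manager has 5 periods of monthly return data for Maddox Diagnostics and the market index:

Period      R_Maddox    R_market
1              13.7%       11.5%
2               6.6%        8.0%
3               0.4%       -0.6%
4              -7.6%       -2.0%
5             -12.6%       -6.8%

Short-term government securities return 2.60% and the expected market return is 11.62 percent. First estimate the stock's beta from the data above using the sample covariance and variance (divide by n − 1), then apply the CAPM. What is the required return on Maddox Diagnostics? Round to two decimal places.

Mean R_i = (13.7 + 6.6 + 0.4 − 7.6 − 12.6) / 5 = 0.1000%
Mean R_m = (11.5 + 8.0 − 0.6 − 2.0 − 6.8) / 5 = 2.0200%
Σ(R_i − R̄_i)(R_m − R̄_m) = 309.9800  ⇒  Cov = 309.9800 / 4 = 77.4950
Σ(R_m − R̄_m)² = 226.4480  ⇒  Var(R_m) = 226.4480 / 4 = 56.6120
β = Cov / Var(R_m) = 77.4950 / 56.6120 = 1.3689
MRP = 11.62% − 2.60% = 9.02%
E(R) = R_f + β × MRP = 2.60% + 1.3689 × 9.02% = 14.95%

14.95%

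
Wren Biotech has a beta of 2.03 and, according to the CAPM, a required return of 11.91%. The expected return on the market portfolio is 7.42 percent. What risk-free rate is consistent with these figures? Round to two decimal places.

E(R) = R_f + β(E(R_m) − R_f) = R_f(1 − β) + β·E(R_m)
11.91% = R_f × (1 − 2.03) + 2.03 × 7.42%
11.91% = R_f × -1.03 + 15.0626%
R_f = (11.91% − 15.0626%) / -1.03 = 3.06%

3.06%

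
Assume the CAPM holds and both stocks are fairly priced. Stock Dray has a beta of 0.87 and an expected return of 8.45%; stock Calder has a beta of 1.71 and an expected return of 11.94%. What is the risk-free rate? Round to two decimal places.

Both satisfy E(R) = R_f + β·MRP, so the slope of the SML is
MRP = (11.94% − 8.45%) / (1.71 − 0.87) = 3.49% / 0.84 = 4.1548%
R_f = E(R_Dray) − β_Dray·MRP = 8.45% − 0.87 × 4.1548% = 4.8353%

4.84%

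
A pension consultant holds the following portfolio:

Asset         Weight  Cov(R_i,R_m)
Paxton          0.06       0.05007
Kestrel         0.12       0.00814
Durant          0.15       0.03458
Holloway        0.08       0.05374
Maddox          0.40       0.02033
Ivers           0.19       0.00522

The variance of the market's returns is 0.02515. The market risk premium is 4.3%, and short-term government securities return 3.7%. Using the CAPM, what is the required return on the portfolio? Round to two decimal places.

β_Paxton = 0.05007 / 0.02515 = 1.9909
β_Kestrel = 0.00814 / 0.02515 = 0.3237
β_Durant = 0.03458 / 0.02515 = 1.3750
β_Holloway = 0.05374 / 0.02515 = 2.1368
β_Maddox = 0.02033 / 0.02515 = 0.8083
β_Ivers = 0.00522 / 0.02515 = 0.2076
β_P = Σ w_i β_i = 0.06×1.9909 + 0.12×0.3237 + 0.15×1.3750 + 0.08×2.1368 + 0.40×0.8083 + 0.19×0.2076 = 0.8983
E(R_P) = R_f + β_P × MRP = 3.7% + 0.8983 × 4.3% = 7.56%

7.56%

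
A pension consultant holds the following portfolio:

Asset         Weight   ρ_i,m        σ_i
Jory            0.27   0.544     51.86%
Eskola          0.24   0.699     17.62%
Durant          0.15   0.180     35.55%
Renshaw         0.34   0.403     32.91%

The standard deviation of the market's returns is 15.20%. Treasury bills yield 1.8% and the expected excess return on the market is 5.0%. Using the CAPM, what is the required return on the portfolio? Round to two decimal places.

β_Jory = 0.544 × 51.86% / 15.20% = 1.8560
β_Eskola = 0.699 × 17.62% / 15.20% = 0.8103
β_Durant = 0.180 × 35.55% / 15.20% = 0.4210
β_Renshaw = 0.403 × 32.91% / 15.20% = 0.8725
β_P = Σ w_i β_i = 0.27×1.8560 + 0.24×0.8103 + 0.15×0.4210 + 0.34×0.8725 = 1.0554
E(R_P) = R_f + β_P × MRP = 1.8% + 1.0554 × 5.0% = 7.08%

7.08%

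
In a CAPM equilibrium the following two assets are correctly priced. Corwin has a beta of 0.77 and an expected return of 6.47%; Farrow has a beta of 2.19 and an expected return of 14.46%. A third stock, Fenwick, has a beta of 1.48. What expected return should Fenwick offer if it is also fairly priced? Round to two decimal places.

MRP (SML slope) = (14.46% − 6.47%) / (2.19 − 0.77) = 7.99% / 1.42 = 5.6268%
R_f (intercept) = 6.47% − 0.77 × 5.6268% = 2.1374%
E(R_Fenwick) = R_f + β × MRP = 2.1374% + 1.48 × 5.6268% = 10.47%

10.47%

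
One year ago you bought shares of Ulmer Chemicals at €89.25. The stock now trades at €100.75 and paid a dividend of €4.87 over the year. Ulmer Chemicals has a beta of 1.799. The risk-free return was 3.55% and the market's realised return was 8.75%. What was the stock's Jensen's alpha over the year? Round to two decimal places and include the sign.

Realised HPR = (P1 + D1 − P0) / P0 = (100.75 + 4.87 − 89.25) / 89.25 = 16.37 / 89.25 = 18.3417%
MRP = 8.75% − 3.55% = 5.20%
CAPM required = R_f + β·MRP = 3.55% + 1.799 × 5.20% = 12.90480%
α = realised − required = 18.3417% − 12.90480% = +5.44%

+5.44%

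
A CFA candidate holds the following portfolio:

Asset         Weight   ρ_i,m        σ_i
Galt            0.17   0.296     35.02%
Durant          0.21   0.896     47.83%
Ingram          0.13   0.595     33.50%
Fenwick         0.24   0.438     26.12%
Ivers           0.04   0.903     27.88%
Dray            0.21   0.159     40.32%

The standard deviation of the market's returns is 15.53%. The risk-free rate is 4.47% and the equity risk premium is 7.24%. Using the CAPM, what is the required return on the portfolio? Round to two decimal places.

β_Galt = 0.296 × 35.02% / 15.53% = 0.6675
β_Durant = 0.896 × 47.83% / 15.53% = 2.7595
β_Ingram = 0.595 × 33.50% / 15.53% = 1.2835
β_Fenwick = 0.438 × 26.12% / 15.53% = 0.7367
β_Ivers = 0.903 × 27.88% / 15.53% = 1.6211
β_Dray = 0.159 × 40.32% / 15.53% = 0.4128
β_P = Σ w_i β_i = 0.17×0.6675 + 0.21×2.7595 + 0.13×1.2835 + 0.24×0.7367 + 0.04×1.6211 + 0.21×0.4128 = 1.1882
E(R_P) = R_f + β_P × MRP = 4.47% + 1.1882 × 7.24% = 13.07%

13.07%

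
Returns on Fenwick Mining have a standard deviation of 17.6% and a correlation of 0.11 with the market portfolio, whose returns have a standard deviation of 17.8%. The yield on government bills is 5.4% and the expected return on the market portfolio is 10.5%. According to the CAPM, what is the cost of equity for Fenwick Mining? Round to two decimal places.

β = ρ × σ_i / σ_m = 0.11 × 17.6% / 17.8% = 0.1088
MRP = 10.5% − 5.4% = 5.10%
E(R) = 5.4% + 0.1088 × 5.1% = 5.95%

5.95%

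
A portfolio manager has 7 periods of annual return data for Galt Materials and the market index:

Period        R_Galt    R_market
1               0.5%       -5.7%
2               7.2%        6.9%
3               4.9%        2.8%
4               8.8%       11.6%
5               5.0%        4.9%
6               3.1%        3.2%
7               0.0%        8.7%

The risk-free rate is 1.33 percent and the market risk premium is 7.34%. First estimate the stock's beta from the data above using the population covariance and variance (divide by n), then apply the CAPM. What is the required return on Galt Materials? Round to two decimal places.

3.76%

Mean R_i = (0.5 + 7.2 + 4.9 + 8.8 + 5.0 + 3.1 + 0.0) / 7 = 4.2143%
Mean R_m = (-5.7 + 6.9 + 2.8 + 11.6 + 4.9 + 3.2 + 8.7) / 7 = 4.6286%
Σ(R_i − R̄_i)(R_m − R̄_m) = 60.5071  ⇒  Cov = 60.5071 / 7 = 8.6439
Σ(R_m − R̄_m)² = 182.4743  ⇒  Var(R_m) = 182.4743 / 7 = 26.0678
β = Cov / Var(R_m) = 8.6439 / 26.0678 = 0.3316
E(R) = R_f + β × MRP = 1.33% + 0.3316 × 7.34% = 3.76%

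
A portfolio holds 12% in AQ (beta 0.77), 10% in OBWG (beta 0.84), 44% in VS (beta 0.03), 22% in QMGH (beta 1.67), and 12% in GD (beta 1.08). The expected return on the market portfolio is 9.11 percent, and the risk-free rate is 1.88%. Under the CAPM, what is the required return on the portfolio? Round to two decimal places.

6.84%

β_P = Σ w_i β_i = 0.12×0.77 + 0.10×0.84 + 0.44×0.03 + 0.22×1.67 + 0.12×1.08 = 0.6866
MRP = 9.11% − 1.88% = 7.23%
E(R_P) = R_f + β_P × MRP = 1.88% + 0.6866 × 7.23% = 6.84%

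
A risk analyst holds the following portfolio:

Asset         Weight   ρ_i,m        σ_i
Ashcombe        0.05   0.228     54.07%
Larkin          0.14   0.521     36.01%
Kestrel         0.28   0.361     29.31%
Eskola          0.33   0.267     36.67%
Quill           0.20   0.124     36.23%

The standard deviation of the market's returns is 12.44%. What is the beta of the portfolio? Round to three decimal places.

0.831

β_Ashcombe = 0.228 × 54.07% / 12.44% = 0.9910
β_Larkin = 0.521 × 36.01% / 12.44% = 1.5081
β_Kestrel = 0.361 × 29.31% / 12.44% = 0.8506
β_Eskola = 0.267 × 36.67% / 12.44% = 0.7870
β_Quill = 0.124 × 36.23% / 12.44% = 0.3611
β_P = Σ w_i β_i = 0.05×0.9910 + 0.14×1.5081 + 0.28×0.8506 + 0.33×0.7870 + 0.20×0.3611 = 0.8308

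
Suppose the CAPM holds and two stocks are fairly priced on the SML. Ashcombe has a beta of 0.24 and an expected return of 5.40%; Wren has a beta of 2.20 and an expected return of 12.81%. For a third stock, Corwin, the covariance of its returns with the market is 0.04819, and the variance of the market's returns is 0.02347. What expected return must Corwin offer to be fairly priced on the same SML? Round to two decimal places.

MRP = (12.81% − 5.40%) / (2.20 − 0.24) = 3.7806%
R_f = 5.40% − 0.24 × 3.7806% = 4.4927%
β_Corwin = Cov / Var(R_m) = 0.04819 / 0.02347 = 2.0533
E(R_Corwin) = R_f + β × MRP = 4.4927% + 2.0533 × 3.7806% = 12.26%

12.26%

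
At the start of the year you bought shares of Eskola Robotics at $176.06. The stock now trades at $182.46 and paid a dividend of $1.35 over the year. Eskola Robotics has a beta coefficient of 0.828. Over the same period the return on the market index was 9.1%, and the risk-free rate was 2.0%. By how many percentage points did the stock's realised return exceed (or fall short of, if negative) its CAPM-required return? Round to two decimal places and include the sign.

-3.48%

Realised HPR = (P1 + D1 − P0) / P0 = (182.46 + 1.35 − 176.06) / 176.06 = 7.75 / 176.06 = 4.4019%
MRP = 9.1% − 2.0% = 7.10%
CAPM required = R_f + β·MRP = 2.0% + 0.828 × 7.1% = 7.8788%
α = realised − required = 4.4019% − 7.8788% = -3.48%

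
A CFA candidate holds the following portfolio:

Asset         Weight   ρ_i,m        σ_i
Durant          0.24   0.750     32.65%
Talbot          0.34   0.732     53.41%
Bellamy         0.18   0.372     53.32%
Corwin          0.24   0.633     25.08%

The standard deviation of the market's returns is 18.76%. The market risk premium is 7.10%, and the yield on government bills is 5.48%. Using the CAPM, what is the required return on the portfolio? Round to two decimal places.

β_Durant = 0.750 × 32.65% / 18.76% = 1.3053
β_Talbot = 0.732 × 53.41% / 18.76% = 2.0840
β_Bellamy = 0.372 × 53.32% / 18.76% = 1.0573
β_Corwin = 0.633 × 25.08% / 18.76% = 0.8462
β_P = Σ w_i β_i = 0.24×1.3053 + 0.34×2.0840 + 0.18×1.0573 + 0.24×0.8462 = 1.4152
E(R_P) = R_f + β_P × MRP = 5.48% + 1.4152 × 7.10% = 15.53%

15.53%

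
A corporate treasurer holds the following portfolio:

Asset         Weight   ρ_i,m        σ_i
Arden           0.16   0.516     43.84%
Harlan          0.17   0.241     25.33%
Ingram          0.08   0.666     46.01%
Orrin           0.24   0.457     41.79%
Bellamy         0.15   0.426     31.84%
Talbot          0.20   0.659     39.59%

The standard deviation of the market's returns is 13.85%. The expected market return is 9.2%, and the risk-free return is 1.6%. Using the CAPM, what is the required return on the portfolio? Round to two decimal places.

12.00%

β_Arden = 0.516 × 43.84% / 13.85% = 1.6333
β_Harlan = 0.241 × 25.33% / 13.85% = 0.4408
β_Ingram = 0.666 × 46.01% / 13.85% = 2.2125
β_Orrin = 0.457 × 41.79% / 13.85% = 1.3789
β_Bellamy = 0.426 × 31.84% / 13.85% = 0.9793
β_Talbot = 0.659 × 39.59% / 13.85% = 1.8837
β_P = Σ w_i β_i = 0.16×1.6333 + 0.17×0.4408 + 0.08×2.2125 + 0.24×1.3789 + 0.15×0.9793 + 0.20×1.8837 = 1.3678
MRP = 9.2% − 1.6% = 7.60%
E(R_P) = R_f + β_P × MRP = 1.6% + 1.3678 × 7.6% = 12.00%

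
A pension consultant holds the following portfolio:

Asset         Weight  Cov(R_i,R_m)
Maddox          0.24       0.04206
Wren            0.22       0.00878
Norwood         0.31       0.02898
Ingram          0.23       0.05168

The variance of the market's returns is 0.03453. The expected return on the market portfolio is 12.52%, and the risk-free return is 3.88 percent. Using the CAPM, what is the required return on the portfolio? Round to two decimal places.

12.11%

β_Maddox = 0.04206 / 0.03453 = 1.2181
β_Wren = 0.00878 / 0.03453 = 0.2543
β_Norwood = 0.02898 / 0.03453 = 0.8393
β_Ingram = 0.05168 / 0.03453 = 1.4967
β_P = Σ w_i β_i = 0.24×1.2181 + 0.22×0.2543 + 0.31×0.8393 + 0.23×1.4967 = 0.9527
MRP = 12.52% − 3.88% = 8.64%
E(R_P) = R_f + β_P × MRP = 3.88% + 0.9527 × 8.64% = 12.11%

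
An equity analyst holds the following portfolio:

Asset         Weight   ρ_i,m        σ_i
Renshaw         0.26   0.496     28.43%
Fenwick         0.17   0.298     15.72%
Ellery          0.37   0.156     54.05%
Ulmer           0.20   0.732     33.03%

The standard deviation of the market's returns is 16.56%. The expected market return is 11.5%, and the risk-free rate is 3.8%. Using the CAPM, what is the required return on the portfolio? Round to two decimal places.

9.57%

β_Renshaw = 0.496 × 28.43% / 16.56% = 0.8515
β_Fenwick = 0.298 × 15.72% / 16.56% = 0.2829
β_Ellery = 0.156 × 54.05% / 16.56% = 0.5092
β_Ulmer = 0.732 × 33.03% / 16.56% = 1.4600
β_P = Σ w_i β_i = 0.26×0.8515 + 0.17×0.2829 + 0.37×0.5092 + 0.20×1.4600 = 0.7499
MRP = 11.5% − 3.8% = 7.70%
E(R_P) = R_f + β_P × MRP = 3.8% + 0.7499 × 7.7% = 9.57%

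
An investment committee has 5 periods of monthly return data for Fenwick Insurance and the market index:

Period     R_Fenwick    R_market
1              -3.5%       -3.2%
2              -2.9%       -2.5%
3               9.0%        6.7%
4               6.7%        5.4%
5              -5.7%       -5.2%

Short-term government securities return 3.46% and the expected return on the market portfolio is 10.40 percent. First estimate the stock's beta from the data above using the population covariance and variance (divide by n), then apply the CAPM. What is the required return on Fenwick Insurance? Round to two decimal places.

11.96%

Mean R_i = (-3.5 − 2.9 + 9.0 + 6.7 − 5.7) / 5 = 0.7200%
Mean R_m = (-3.2 − 2.5 + 6.7 + 5.4 − 5.2) / 5 = 0.2400%
Σ(R_i − R̄_i)(R_m − R̄_m) = 143.7060  ⇒  Cov = 143.7060 / 5 = 28.7412
Σ(R_m − R̄_m)² = 117.2920  ⇒  Var(R_m) = 117.2920 / 5 = 23.4584
β = Cov / Var(R_m) = 28.7412 / 23.4584 = 1.2252
MRP = 10.40% − 3.46% = 6.94%
E(R) = R_f + β × MRP = 3.46% + 1.2252 × 6.94% = 11.96%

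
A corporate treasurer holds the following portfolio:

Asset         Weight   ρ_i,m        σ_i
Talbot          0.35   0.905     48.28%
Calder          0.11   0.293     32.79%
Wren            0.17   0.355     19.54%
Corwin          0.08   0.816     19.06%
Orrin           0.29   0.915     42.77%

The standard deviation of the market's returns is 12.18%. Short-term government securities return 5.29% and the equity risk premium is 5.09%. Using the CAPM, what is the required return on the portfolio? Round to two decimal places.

β_Talbot = 0.905 × 48.28% / 12.18% = 3.5873
β_Calder = 0.293 × 32.79% / 12.18% = 0.7888
β_Wren = 0.355 × 19.54% / 12.18% = 0.5695
β_Corwin = 0.816 × 19.06% / 12.18% = 1.2769
β_Orrin = 0.915 × 42.77% / 12.18% = 3.2130
β_P = Σ w_i β_i = 0.35×3.5873 + 0.11×0.7888 + 0.17×0.5695 + 0.08×1.2769 + 0.29×3.2130 = 2.4731
E(R_P) = R_f + β_P × MRP = 5.29% + 2.4731 × 5.09% = 17.88%

17.88%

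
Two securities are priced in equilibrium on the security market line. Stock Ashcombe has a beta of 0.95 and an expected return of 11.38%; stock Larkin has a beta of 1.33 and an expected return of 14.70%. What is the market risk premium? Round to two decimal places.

8.74%

Both satisfy E(R) = R_f + β·MRP, so the slope of the SML is
MRP = (14.70% − 11.38%) / (1.33 − 0.95) = 3.32% / 0.38 = 8.7368%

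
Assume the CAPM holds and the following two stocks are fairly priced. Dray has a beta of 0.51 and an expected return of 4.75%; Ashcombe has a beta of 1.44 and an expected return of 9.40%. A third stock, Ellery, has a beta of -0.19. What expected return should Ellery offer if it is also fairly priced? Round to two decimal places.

MRP (SML slope) = (9.40% − 4.75%) / (1.44 − 0.51) = 4.65% / 0.93 = 5.0000%
R_f (intercept) = 4.75% − 0.51 × 5.0000% = 2.2000%
E(R_Ellery) = R_f + β × MRP = 2.2000% + -0.19 × 5.0000% = 1.25%

1.25%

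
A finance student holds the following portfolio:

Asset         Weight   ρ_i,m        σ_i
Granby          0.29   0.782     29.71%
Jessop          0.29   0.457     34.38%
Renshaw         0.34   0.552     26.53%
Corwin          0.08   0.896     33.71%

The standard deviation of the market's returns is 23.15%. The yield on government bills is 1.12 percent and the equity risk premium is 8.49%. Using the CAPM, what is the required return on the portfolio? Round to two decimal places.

7.97%

β_Granby = 0.782 × 29.71% / 23.15% = 1.0036
β_Jessop = 0.457 × 34.38% / 23.15% = 0.6787
β_Renshaw = 0.552 × 26.53% / 23.15% = 0.6326
β_Corwin = 0.896 × 33.71% / 23.15% = 1.3047
β_P = Σ w_i β_i = 0.29×1.0036 + 0.29×0.6787 + 0.34×0.6326 + 0.08×1.3047 = 0.8073
E(R_P) = R_f + β_P × MRP = 1.12% + 0.8073 × 8.49% = 7.97%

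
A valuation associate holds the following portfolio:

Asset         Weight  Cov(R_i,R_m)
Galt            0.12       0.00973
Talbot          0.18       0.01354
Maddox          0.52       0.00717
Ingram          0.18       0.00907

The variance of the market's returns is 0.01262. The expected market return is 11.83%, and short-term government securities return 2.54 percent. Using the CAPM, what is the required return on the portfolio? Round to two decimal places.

β_Galt = 0.00973 / 0.01262 = 0.7710
β_Talbot = 0.01354 / 0.01262 = 1.0729
β_Maddox = 0.00717 / 0.01262 = 0.5681
β_Ingram = 0.00907 / 0.01262 = 0.7187
β_P = Σ w_i β_i = 0.12×0.7710 + 0.18×1.0729 + 0.52×0.5681 + 0.18×0.7187 = 0.7104
MRP = 11.83% − 2.54% = 9.29%
E(R_P) = R_f + β_P × MRP = 2.54% + 0.7104 × 9.29% = 9.14%

9.14%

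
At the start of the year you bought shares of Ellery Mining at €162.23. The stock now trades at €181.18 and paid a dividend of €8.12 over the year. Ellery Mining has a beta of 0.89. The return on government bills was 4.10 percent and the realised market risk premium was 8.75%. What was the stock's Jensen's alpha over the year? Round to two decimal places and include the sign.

Realised HPR = (P1 + D1 − P0) / P0 = (181.18 + 8.12 − 162.23) / 162.23 = 27.07 / 162.23 = 16.6862%
CAPM required = R_f + β·MRP = 4.10% + 0.89 × 8.75% = 11.8875%
α = realised − required = 16.6862% − 11.8875% = +4.80%

+4.80%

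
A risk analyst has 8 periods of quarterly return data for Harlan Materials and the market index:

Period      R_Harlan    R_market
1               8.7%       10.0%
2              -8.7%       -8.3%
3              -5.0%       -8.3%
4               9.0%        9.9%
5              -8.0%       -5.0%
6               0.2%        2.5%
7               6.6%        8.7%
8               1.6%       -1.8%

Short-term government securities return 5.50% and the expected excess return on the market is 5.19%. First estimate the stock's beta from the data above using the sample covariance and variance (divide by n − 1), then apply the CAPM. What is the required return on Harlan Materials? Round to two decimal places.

10.00%

Mean R_i = (8.7 − 8.7 − 5.0 + 9.0 − 8.0 + 0.2 + 6.6 + 1.6) / 8 = 0.5500%
Mean R_m = (10.0 − 8.3 − 8.3 + 9.9 − 5.0 + 2.5 + 8.7 − 1.8) / 8 = 0.9625%
Σ(R_i − R̄_i)(R_m − R̄_m) = 380.6150  ⇒  Cov = 380.6150 / 7 = 54.3736
Σ(R_m − R̄_m)² = 438.5588  ⇒  Var(R_m) = 438.5588 / 7 = 62.6513
β = Cov / Var(R_m) = 54.3736 / 62.6513 = 0.8679
E(R) = R_f + β × MRP = 5.50% + 0.8679 × 5.19% = 10.00%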